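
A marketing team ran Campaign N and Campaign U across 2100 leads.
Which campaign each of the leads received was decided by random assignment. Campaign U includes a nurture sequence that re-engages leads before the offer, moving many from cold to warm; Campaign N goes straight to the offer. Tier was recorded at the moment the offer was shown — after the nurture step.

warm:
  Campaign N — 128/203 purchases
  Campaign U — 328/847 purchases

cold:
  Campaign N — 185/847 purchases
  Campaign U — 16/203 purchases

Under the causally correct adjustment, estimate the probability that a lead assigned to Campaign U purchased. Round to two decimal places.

0.33

Engagement tier here is a post-treatment variable shaped by the campaign; conditioning on it would introduce bias rather than remove it. The overall comparison is the causal one.
So P(outcome | do(Campaign U)) is just the pooled rate for Campaign U: 344/1050 = 0.328.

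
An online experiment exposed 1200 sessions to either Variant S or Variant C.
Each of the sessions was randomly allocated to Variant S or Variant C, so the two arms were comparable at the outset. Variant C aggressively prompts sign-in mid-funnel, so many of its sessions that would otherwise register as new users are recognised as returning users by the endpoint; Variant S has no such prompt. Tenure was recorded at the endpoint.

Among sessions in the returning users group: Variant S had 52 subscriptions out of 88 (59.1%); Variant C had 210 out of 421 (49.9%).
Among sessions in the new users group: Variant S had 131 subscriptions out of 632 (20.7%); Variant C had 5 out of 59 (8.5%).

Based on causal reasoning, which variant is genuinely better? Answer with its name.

Variant C

Stratifying would compare variants among sessions the variants themselves sorted into user tenure groups — a form of selection on an intermediate. The unconditioned pooled rates give the total causal effect.
Pooled: Variant S 25.4% vs Variant C 44.8%; Variant C is higher overall.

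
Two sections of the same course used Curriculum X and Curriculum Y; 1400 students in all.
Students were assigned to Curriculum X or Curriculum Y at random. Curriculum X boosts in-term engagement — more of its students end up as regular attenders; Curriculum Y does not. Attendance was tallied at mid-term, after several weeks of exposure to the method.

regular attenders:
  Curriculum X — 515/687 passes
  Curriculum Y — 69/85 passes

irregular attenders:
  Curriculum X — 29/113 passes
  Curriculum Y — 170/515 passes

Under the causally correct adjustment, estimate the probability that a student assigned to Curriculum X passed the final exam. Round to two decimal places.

0.68

Mid-term attendance here is a post-treatment variable shaped by the teaching method; conditioning on it would introduce bias rather than remove it. The overall comparison is the causal one.
So P(outcome | do(Curriculum X)) is just the pooled rate for Curriculum X: 544/800 = 0.680.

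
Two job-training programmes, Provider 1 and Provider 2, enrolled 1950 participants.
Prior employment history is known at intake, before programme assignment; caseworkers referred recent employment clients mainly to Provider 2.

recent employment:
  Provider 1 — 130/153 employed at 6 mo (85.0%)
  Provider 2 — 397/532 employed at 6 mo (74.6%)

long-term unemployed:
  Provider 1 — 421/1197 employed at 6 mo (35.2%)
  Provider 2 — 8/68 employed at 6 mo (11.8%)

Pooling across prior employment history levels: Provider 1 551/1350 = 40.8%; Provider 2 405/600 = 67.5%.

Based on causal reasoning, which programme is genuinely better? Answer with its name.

Provider 1

Prior employment history differs across programmes for reasons unrelated to any effect of the programme itself, and it separately predicts the outcome — a classic confounder. We must compare within prior employment history levels.
Within each level — recent employment: 85.0% vs 74.6%; long-term unemployed: 35.2% vs 11.8% — Provider 1 is higher every time.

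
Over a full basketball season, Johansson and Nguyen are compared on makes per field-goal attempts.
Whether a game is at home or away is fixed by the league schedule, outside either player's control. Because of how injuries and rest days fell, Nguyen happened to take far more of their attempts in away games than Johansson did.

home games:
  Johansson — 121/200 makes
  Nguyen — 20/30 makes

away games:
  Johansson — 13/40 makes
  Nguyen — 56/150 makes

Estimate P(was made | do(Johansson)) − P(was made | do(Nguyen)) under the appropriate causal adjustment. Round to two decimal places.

Game venue satisfies the back-door criterion: it is not a descendant of the player, and it blocks the spurious path from player to outcome. Adjusting for it (i.e., using the within-game venue rates) gives the causal effect.
Adjusting over the population distribution of game venue: 0.548·(0.605−0.667) + 0.452·(0.325−0.373) = -0.056.

-0.06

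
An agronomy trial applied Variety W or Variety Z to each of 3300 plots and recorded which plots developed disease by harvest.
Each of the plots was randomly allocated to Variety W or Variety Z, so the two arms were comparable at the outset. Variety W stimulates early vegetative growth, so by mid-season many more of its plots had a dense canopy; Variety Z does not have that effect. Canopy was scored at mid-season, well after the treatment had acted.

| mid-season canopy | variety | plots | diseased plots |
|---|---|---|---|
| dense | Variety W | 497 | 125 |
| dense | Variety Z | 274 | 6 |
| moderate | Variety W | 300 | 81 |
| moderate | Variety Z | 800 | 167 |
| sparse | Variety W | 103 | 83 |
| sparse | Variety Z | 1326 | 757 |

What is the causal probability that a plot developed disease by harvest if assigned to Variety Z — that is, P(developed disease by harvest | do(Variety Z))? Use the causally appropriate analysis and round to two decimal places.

0.39

Within every mid-season canopy level Variety Z has the lower rate, yet pooled Variety W does — Simpson's reversal.
Mid-season canopy is downstream of the variety. One should not condition on a consequence of treatment, so the overall rates are the right comparison.
So P(outcome | do(Variety Z)) is just the pooled rate for Variety Z: 930/2400 = 0.388.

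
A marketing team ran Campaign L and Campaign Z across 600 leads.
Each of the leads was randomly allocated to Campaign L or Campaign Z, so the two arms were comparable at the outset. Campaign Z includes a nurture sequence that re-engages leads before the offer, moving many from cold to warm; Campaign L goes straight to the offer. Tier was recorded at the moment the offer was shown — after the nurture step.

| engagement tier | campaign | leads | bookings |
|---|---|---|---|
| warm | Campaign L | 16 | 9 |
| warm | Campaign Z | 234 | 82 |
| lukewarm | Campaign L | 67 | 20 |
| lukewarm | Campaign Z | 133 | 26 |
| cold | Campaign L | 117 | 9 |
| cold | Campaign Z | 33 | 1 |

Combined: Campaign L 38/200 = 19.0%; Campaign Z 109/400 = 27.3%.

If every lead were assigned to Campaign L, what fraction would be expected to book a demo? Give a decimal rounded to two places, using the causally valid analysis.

0.19

The stratified and pooled comparisons disagree (Campaign L wins within each engagement tier; Campaign Z wins overall), so the answer turns on the causal role of engagement tier.
The distribution of engagement tier is itself part of what the campaign does — it is an intermediate outcome. Holding it fixed would remove that part of the effect; the total effect is the pooled difference.
So P(outcome | do(Campaign L)) is just the pooled rate for Campaign L: 38/200 = 0.190.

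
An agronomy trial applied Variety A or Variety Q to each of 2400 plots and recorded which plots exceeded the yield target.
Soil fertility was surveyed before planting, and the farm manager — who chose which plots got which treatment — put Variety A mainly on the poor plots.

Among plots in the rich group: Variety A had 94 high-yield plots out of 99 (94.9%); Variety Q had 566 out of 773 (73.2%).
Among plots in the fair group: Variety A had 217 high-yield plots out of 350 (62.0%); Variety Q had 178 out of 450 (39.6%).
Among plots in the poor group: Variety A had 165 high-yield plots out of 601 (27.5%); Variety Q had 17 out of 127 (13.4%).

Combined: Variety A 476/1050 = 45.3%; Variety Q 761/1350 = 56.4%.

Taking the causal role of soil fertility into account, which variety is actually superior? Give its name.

Variety A

Soil fertility is set before the variety has any effect — it is not caused by the variety — and it independently drives the outcome. That makes it a confounder, so the causal comparison is within soil fertility levels.
Within each level — rich: 94.9% vs 73.2%; fair: 62.0% vs 39.6%; poor: 27.5% vs 13.4% — Variety A is higher every time.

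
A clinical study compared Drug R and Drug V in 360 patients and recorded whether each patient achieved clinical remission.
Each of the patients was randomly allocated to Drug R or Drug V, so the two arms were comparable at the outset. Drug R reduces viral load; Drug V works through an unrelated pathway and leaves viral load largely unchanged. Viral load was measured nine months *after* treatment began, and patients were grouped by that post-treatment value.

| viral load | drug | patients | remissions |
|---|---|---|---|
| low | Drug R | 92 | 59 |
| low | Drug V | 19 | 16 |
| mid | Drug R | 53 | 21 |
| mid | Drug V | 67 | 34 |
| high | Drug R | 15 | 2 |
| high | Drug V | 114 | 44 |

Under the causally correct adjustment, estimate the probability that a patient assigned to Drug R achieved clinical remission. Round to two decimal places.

The distribution of viral load is itself part of what the drug does — it is an intermediate outcome. Holding it fixed would remove that part of the effect; the total effect is the pooled difference.
So P(outcome | do(Drug R)) is just the pooled rate for Drug R: 82/160 = 0.512.

0.51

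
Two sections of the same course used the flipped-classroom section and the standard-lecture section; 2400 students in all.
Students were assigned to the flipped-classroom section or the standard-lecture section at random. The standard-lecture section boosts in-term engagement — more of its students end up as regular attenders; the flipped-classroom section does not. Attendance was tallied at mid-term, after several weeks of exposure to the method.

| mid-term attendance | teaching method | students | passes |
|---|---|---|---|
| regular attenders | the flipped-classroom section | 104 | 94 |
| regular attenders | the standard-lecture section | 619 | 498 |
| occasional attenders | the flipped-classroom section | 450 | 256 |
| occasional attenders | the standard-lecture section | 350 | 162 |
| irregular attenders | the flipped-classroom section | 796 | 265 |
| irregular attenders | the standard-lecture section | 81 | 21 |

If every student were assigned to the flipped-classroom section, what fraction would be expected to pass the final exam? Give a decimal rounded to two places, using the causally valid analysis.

0.46

Stratifying would compare teaching methods among students the teaching methods themselves sorted into mid-term attendance groups — a form of selection on an intermediate. The unconditioned pooled rates give the total causal effect.
So P(outcome | do(the flipped-classroom section)) is just the pooled rate for the flipped-classroom section: 615/1350 = 0.456.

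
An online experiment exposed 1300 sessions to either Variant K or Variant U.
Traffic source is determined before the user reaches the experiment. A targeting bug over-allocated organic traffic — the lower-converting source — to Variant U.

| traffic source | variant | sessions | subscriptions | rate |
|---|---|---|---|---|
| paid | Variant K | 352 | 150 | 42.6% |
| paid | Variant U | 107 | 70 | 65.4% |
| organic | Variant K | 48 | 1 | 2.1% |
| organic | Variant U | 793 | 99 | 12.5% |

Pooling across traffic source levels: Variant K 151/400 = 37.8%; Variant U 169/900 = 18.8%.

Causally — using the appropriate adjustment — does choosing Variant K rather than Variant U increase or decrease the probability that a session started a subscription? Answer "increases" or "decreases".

Nothing the variant does changes traffic source; the imbalance is an allocation artefact. With traffic source also predicting the outcome, the pooled figure is confounded, and the within-stratum comparison is the causal one.
Within each level — paid: 42.6% vs 65.4%; organic: 2.1% vs 12.5% — Variant U is higher every time.

decreases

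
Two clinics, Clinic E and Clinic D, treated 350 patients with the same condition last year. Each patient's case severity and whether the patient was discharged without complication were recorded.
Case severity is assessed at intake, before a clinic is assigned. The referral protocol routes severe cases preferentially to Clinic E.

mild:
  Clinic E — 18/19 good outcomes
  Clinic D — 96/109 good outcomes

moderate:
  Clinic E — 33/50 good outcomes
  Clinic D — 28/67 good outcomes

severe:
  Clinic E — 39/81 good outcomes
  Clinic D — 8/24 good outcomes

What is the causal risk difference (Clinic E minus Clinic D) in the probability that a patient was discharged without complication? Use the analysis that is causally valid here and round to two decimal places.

The stratified and pooled comparisons disagree (Clinic E wins within each case severity; Clinic D wins overall), so the answer turns on the causal role of case severity.
Case severity satisfies the back-door criterion: it is not a descendant of the clinic, and it blocks the spurious path from clinic to outcome. Adjusting for it (i.e., using the within-case severity rates) gives the causal effect.
Adjusting over the population distribution of case severity: 0.366·(0.947−0.881) + 0.334·(0.660−0.418) + 0.300·(0.481−0.333) = +0.150.

+0.15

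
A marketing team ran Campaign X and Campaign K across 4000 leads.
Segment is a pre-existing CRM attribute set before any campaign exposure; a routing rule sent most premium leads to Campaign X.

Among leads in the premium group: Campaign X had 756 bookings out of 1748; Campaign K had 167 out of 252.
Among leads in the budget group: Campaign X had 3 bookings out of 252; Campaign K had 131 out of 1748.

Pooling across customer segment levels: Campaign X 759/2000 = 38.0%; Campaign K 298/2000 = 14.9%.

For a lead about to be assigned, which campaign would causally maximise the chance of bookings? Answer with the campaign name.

Campaign K

Nothing the campaign does changes customer segment; the imbalance is an allocation artefact. With customer segment also predicting the outcome, the pooled figure is confounded, and the within-stratum comparison is the causal one.
Within each level — premium: 43.2% vs 66.3%; budget: 1.2% vs 7.5% — Campaign K is higher every time.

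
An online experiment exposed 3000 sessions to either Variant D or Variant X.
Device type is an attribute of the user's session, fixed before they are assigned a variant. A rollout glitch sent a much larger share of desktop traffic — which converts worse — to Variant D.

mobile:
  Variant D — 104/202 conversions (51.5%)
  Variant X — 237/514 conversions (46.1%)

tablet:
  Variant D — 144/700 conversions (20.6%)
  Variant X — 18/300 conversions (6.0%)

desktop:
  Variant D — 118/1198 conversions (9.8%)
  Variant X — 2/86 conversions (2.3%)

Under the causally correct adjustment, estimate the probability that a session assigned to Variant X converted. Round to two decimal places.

The device type-specific comparison favours Variant D throughout, but the pooled figures favour Variant X. The question is whether to condition on device type.
Since device type is a pre-existing factor (not a product of the variant) and it affects the outcome on its own, it is a confounder. The stratified rates, not the pooled rate, identify the causal effect.
Standardising Variant X to the population device type mix: 0.239·237/514 + 0.333·18/300 + 0.428·2/86 = 0.140.

0.14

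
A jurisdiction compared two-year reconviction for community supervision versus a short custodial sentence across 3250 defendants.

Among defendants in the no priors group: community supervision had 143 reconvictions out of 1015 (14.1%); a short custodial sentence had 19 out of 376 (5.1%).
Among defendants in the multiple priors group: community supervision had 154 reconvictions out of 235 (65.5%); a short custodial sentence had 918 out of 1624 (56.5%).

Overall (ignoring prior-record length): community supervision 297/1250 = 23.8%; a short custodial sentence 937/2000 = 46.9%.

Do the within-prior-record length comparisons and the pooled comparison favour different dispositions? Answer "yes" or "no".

yes

Within each prior-record length level (no priors 14.1% vs 5.1%; multiple priors 65.5% vs 56.5%), a short custodial sentence has the lower rate every time. Pooled: 23.8% vs 46.9% — community supervision has the lower rate overall. The two comparisons disagree.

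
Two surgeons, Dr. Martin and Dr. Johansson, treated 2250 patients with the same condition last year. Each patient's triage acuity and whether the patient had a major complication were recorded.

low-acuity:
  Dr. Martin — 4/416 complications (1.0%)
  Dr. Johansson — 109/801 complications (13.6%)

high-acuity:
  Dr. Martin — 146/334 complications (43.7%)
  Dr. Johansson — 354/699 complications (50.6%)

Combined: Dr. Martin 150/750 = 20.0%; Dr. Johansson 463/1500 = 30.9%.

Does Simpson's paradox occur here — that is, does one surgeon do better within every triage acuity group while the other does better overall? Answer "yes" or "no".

Within each triage acuity level (low-acuity 1.0% vs 13.6%; high-acuity 43.7% vs 50.6%), Dr. Martin has the lower rate every time. Pooled: 20.0% vs 30.9% — Dr. Martin has the lower rate overall. They agree.

no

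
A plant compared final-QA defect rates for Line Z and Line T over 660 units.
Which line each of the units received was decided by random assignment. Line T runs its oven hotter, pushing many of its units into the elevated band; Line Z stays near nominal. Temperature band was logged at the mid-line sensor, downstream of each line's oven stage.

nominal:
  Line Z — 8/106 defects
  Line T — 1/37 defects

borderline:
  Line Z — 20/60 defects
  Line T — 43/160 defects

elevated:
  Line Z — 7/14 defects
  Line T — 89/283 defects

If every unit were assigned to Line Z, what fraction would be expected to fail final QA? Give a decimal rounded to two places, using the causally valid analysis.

0.19

In-process temperature band is downstream of the line. One should not condition on a consequence of treatment, so the overall rates are the right comparison.
So P(outcome | do(Line Z)) is just the pooled rate for Line Z: 35/180 = 0.194.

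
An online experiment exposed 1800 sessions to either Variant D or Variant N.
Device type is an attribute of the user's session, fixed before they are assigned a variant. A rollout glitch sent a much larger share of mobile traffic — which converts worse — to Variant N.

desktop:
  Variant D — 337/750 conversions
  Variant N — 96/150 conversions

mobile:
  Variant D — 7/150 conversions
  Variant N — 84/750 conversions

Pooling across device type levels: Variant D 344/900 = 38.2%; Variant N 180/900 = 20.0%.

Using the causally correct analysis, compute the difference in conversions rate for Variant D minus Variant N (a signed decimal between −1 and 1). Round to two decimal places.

-0.13

Here device type is a common cause — it drives both which variant a case falls under and the outcome. The crude comparison mixes populations; the stratum-specific rates are the causally relevant ones.
Adjusting over the population distribution of device type: 0.500·(0.449−0.640) + 0.500·(0.047−0.112) = -0.128.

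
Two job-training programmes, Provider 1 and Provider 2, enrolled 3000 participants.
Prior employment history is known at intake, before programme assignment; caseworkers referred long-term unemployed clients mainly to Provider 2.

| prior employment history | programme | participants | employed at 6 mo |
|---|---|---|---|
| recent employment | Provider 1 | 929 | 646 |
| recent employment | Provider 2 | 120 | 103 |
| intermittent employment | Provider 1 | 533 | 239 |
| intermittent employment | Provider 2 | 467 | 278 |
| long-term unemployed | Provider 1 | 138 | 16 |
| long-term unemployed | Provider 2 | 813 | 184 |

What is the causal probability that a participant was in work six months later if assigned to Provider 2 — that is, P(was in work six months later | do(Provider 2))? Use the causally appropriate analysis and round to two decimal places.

Provider 2 is higher inside every prior employment history stratum but Provider 1 is higher in aggregate. Whether to stratify depends on how prior employment history relates to the programme.
The imbalance in prior employment history arose from how participants were allocated, not from anything the programme did; and prior employment history independently affects the outcome. The pooled gap is confounded — condition on prior employment history.
Standardising Provider 2 to the population prior employment history mix: 0.350·103/120 + 0.333·278/467 + 0.317·184/813 = 0.570.

0.57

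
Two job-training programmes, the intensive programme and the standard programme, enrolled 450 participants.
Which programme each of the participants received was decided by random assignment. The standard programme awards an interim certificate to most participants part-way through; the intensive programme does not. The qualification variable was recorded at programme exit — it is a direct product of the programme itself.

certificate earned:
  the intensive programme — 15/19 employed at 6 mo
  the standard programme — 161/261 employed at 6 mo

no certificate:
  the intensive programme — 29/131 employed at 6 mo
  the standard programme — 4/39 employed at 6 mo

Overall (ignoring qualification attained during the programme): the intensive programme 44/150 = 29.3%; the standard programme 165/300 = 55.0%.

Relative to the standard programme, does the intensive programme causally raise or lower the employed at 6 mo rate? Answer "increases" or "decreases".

Qualification attained during the programme is recorded after the programme and is itself shifted by it — it sits on the causal path from programme to outcome. Conditioning on a mediator would strip out part of the effect we want; the pooled comparison gives the total causal effect.
Pooled: the intensive programme 29.3% vs the standard programme 55.0%; the standard programme is higher overall.

decreases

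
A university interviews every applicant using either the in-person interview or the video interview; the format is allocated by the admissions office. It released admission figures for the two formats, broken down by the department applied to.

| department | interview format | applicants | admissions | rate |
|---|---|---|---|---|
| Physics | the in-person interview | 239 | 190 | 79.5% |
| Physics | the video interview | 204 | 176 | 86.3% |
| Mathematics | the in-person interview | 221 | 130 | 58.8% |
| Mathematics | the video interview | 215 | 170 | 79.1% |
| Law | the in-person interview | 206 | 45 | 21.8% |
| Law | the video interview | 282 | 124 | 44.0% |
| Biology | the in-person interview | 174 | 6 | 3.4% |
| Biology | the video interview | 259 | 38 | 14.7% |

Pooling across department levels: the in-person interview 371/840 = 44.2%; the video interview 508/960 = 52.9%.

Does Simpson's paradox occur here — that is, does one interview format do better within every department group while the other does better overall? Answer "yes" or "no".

Within each department level (Physics 79.5% vs 86.3%; Mathematics 58.8% vs 79.1%; Law 21.8% vs 44.0%; Biology 3.4% vs 14.7%), the video interview has the higher rate every time. Pooled: 44.2% vs 52.9% — the video interview has the higher rate overall. They agree.

no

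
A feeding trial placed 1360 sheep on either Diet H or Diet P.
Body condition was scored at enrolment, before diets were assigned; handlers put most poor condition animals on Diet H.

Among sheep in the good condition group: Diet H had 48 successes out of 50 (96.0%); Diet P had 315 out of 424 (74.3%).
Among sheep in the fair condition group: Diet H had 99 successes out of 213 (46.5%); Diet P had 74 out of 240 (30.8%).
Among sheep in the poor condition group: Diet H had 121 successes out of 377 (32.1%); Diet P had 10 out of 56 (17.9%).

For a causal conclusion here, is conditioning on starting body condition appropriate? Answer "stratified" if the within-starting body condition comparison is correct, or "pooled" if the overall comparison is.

stratified

The stratified and pooled comparisons disagree (Diet H wins within each starting body condition; Diet P wins overall), so the answer turns on the causal role of starting body condition.
Nothing the diet does changes starting body condition; the imbalance is an allocation artefact. With starting body condition also predicting the outcome, the pooled figure is confounded, and the within-stratum comparison is the causal one.
Within each level — good condition: 96.0% vs 74.3%; fair condition: 46.5% vs 30.8%; poor condition: 32.1% vs 17.9% — Diet H is higher every time.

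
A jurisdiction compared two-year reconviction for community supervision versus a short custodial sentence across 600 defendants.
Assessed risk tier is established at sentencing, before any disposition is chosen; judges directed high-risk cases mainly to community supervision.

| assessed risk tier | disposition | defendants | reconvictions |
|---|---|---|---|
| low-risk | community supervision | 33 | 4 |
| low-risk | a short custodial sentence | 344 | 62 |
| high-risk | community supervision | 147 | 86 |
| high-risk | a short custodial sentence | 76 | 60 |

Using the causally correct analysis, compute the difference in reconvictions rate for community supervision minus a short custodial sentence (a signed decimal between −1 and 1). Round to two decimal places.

The stratified and pooled comparisons disagree (community supervision wins within each assessed risk tier; a short custodial sentence wins overall), so the answer turns on the causal role of assessed risk tier.
Nothing the disposition does changes assessed risk tier; the imbalance is an allocation artefact. With assessed risk tier also predicting the outcome, the pooled figure is confounded, and the within-stratum comparison is the causal one.
Adjusting over the population distribution of assessed risk tier: 0.628·(0.121−0.180) + 0.372·(0.585−0.789) = -0.113.

-0.11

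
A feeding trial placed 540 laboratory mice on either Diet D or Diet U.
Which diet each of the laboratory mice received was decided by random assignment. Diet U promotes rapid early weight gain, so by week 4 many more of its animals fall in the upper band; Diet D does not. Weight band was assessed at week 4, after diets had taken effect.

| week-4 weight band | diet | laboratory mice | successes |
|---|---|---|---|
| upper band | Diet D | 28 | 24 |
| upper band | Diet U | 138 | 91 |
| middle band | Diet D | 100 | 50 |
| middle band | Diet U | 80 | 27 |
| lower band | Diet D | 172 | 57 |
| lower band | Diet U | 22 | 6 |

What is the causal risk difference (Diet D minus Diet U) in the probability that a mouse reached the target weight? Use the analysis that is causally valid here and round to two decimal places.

The week-4 weight band-specific comparison favours Diet D throughout, but the pooled figures favour Diet U. The question is whether to condition on week-4 weight band.
Because the diet influences week-4 weight band, week-4 weight band is a post-treatment mediator, not a confounder. Stratifying on it would bias the estimate; the causal effect is the crude pooled difference.
The causal difference is the pooled difference: 0.437 − 0.517 = -0.080.

-0.08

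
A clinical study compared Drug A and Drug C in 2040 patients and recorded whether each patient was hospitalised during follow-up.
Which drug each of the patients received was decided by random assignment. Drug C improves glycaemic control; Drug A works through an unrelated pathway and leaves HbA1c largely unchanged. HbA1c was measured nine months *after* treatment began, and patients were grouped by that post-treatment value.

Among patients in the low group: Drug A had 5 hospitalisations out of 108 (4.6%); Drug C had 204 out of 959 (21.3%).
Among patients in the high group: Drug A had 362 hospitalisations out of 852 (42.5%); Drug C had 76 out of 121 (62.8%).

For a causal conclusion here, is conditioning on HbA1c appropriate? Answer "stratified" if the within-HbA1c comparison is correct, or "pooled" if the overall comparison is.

pooled

The stratified and pooled comparisons disagree (Drug A wins within each HbA1c; Drug C wins overall), so the answer turns on the causal role of HbA1c.
The distribution of HbA1c is itself part of what the drug does — it is an intermediate outcome. Holding it fixed would remove that part of the effect; the total effect is the pooled difference.
Pooled: Drug A 38.2% vs Drug C 25.9%; Drug C is lower overall.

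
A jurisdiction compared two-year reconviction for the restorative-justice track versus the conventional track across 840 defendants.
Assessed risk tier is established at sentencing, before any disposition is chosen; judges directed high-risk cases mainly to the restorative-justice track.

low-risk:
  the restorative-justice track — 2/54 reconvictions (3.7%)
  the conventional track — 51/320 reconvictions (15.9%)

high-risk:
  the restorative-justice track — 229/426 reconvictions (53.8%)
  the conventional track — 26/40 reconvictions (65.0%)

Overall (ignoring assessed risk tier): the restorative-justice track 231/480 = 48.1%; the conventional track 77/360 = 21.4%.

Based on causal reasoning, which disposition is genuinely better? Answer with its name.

the restorative-justice track

the restorative-justice track is lower inside every assessed risk tier stratum but the conventional track is lower in aggregate. Whether to stratify depends on how assessed risk tier relates to the disposition.
Assessed risk tier is set before the disposition has any effect — it is not caused by the disposition — and it independently drives the outcome. That makes it a confounder, so the causal comparison is within assessed risk tier levels.
Within each level — low-risk: 3.7% vs 15.9%; high-risk: 53.8% vs 65.0% — the restorative-justice track is lower every time.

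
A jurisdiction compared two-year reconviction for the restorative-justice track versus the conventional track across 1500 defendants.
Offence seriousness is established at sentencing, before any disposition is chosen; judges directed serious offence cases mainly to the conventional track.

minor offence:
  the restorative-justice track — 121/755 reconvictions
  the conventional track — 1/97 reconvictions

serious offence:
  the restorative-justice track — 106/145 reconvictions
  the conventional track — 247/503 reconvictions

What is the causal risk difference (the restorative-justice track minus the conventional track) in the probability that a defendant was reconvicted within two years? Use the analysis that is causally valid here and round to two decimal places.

Offence seriousness is set before the disposition has any effect — it is not caused by the disposition — and it independently drives the outcome. That makes it a confounder, so the causal comparison is within offence seriousness levels.
Adjusting over the population distribution of offence seriousness: 0.568·(0.160−0.010) + 0.432·(0.731−0.491) = +0.189.

+0.19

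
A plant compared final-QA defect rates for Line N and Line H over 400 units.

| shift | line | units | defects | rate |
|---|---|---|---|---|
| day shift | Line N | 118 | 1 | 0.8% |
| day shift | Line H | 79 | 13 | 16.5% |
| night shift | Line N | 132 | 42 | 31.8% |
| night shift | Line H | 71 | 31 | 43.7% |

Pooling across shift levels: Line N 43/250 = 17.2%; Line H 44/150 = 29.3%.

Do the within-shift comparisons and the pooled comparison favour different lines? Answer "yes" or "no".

Within each shift level (day shift 0.8% vs 16.5%; night shift 31.8% vs 43.7%), Line N has the lower rate every time. Pooled: 17.2% vs 29.3% — Line N has the lower rate overall. They agree.

no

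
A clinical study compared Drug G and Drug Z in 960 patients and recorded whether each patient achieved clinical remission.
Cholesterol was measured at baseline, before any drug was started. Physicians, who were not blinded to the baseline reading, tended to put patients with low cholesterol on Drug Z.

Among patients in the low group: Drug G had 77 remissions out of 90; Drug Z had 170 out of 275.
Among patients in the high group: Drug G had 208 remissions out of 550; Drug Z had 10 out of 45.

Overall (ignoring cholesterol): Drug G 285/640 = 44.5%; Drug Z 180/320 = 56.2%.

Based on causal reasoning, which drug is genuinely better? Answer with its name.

Drug G

Cholesterol is set before the drug has any effect — it is not caused by the drug — and it independently drives the outcome. That makes it a confounder, so the causal comparison is within cholesterol levels.
Within each level — low: 85.6% vs 61.8%; high: 37.8% vs 22.2% — Drug G is higher every time.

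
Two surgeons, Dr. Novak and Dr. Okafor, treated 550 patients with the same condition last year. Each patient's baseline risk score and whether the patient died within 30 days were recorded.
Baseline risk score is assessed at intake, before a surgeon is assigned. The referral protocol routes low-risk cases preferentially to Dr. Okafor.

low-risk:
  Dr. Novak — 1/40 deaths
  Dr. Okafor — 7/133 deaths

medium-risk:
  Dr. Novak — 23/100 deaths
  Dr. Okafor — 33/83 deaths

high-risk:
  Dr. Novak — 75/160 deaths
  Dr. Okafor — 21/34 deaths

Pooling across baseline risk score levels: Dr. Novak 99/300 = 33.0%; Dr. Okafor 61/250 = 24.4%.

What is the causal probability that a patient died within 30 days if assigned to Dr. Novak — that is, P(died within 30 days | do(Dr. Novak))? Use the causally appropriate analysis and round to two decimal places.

Baseline risk score differs across surgeons for reasons unrelated to any effect of the surgeon itself, and it separately predicts the outcome — a classic confounder. We must compare within baseline risk score levels.
Standardising Dr. Novak to the population baseline risk score mix: 0.315·1/40 + 0.333·23/100 + 0.353·75/160 = 0.250.

0.25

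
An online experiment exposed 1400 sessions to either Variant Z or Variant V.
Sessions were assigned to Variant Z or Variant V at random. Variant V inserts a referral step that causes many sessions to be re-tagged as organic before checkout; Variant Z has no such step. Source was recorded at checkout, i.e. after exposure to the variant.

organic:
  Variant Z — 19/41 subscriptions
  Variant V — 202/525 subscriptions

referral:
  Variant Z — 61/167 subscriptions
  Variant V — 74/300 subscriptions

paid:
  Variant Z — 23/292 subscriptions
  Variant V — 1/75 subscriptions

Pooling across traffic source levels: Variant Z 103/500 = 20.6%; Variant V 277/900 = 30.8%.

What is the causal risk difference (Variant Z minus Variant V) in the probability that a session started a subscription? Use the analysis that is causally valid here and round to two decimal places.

-0.10

Traffic source is downstream of the variant. One should not condition on a consequence of treatment, so the overall rates are the right comparison.
The causal difference is the pooled difference: 0.206 − 0.308 = -0.102.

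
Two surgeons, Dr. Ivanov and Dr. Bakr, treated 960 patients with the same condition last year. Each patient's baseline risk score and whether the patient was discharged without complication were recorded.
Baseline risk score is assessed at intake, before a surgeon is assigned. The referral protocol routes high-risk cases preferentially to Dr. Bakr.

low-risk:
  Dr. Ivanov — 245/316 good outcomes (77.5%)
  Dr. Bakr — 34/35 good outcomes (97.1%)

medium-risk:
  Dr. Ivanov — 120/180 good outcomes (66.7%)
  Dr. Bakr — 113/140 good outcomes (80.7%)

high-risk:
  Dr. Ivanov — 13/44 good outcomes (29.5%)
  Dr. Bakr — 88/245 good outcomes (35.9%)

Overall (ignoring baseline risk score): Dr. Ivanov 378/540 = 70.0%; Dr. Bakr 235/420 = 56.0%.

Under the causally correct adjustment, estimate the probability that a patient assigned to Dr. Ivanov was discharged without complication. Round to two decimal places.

Within every baseline risk score level Dr. Bakr has the higher rate, yet pooled Dr. Ivanov does — Simpson's reversal.
Nothing the surgeon does changes baseline risk score; the imbalance is an allocation artefact. With baseline risk score also predicting the outcome, the pooled figure is confounded, and the within-stratum comparison is the causal one.
Standardising Dr. Ivanov to the population baseline risk score mix: 0.366·245/316 + 0.333·120/180 + 0.301·13/44 = 0.595.

0.59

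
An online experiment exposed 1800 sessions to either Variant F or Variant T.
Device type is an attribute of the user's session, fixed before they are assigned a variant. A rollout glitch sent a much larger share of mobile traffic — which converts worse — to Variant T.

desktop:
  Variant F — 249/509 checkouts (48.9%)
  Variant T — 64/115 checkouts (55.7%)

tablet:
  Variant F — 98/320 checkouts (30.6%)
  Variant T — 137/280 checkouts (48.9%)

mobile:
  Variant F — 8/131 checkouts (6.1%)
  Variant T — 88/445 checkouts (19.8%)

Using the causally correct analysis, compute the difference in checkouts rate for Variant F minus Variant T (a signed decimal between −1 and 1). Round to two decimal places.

The device type-specific comparison favours Variant T throughout, but the pooled figures favour Variant F. The question is whether to condition on device type.
Nothing the variant does changes device type; the imbalance is an allocation artefact. With device type also predicting the outcome, the pooled figure is confounded, and the within-stratum comparison is the causal one.
Adjusting over the population distribution of device type: 0.347·(0.489−0.557) + 0.333·(0.306−0.489) + 0.320·(0.061−0.198) = -0.128.

-0.13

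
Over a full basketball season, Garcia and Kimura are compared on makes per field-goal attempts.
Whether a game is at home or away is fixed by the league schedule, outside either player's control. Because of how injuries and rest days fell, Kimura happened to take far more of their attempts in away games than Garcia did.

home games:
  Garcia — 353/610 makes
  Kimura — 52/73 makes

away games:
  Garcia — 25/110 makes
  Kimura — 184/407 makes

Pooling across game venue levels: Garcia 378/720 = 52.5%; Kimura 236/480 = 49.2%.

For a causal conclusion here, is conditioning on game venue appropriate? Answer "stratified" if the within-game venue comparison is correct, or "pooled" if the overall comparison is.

stratified

Since game venue is a pre-existing factor (not a product of the player) and it affects the outcome on its own, it is a confounder. The stratified rates, not the pooled rate, identify the causal effect.
Within each level — home games: 57.9% vs 71.2%; away games: 22.7% vs 45.2% — Kimura is higher every time.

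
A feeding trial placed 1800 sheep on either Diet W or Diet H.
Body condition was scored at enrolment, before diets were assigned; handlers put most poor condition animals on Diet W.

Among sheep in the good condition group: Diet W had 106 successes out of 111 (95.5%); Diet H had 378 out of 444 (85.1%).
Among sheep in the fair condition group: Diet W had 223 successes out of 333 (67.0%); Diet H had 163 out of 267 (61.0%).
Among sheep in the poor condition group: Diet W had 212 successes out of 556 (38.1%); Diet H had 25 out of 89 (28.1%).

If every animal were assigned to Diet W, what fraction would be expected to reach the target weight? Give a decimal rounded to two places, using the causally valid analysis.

The imbalance in starting body condition arose from how sheep were allocated, not from anything the diet did; and starting body condition independently affects the outcome. The pooled gap is confounded — condition on starting body condition.
Standardising Diet W to the population starting body condition mix: 0.308·106/111 + 0.333·223/333 + 0.358·212/556 = 0.654.

0.65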